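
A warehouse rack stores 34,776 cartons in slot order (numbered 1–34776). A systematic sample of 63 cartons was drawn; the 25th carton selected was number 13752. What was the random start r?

k = 34776/63 = 552
r = 13752 − (25−1)×552 = 13752 − 13248 = 504

504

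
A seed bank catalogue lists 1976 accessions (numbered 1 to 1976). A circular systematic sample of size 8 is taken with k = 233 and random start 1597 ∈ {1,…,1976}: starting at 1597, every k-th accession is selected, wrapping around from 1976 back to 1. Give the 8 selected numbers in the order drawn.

Selection 1: 1597
Selection 2: 1597 + 233 = 1830
Selection 3: 1830 + 233 = 2063 → 2063 − 1976 = 87
Selection 4: 87 + 233 = 320
Selection 5: 320 + 233 = 553
Selection 6: 553 + 233 = 786
Selection 7: 786 + 233 = 1019
Selection 8: 1019 + 233 = 1252

1597, 1830, 87, 320, 553, 786, 1019, 1252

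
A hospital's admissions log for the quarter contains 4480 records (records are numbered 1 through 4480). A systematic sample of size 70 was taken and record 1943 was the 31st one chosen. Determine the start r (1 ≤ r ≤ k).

k = 4480/70 = 64
r = 1943 − (31−1)×64 = 1943 − 1920 = 23

23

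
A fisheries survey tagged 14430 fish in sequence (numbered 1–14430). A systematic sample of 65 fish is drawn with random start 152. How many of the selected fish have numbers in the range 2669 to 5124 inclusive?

11

k = 14430/65 = 222
First selection ≥ 2669: 152 + ⌈(2669−152)/222⌉·222 = 152 + 12×222 = 2816
Last selection ≤ 5124: 152 + ⌊(5124−152)/222⌋·222 = 152 + 22×222 = 5036
Count = 22 − 12 + 1 = 11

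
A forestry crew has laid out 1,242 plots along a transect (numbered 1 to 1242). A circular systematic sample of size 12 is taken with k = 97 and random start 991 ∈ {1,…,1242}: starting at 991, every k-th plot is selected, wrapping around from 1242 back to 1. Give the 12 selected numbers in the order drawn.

Selection 1: 991
Selection 2: 991 + 97 = 1088
Selection 3: 1088 + 97 = 1185
Selection 4: 1185 + 97 = 1282 → 1282 − 1242 = 40
Selection 5: 40 + 97 = 137
Selection 6: 137 + 97 = 234
Selection 7: 234 + 97 = 331
Selection 8: 331 + 97 = 428
Selection 9: 428 + 97 = 525
Selection 10: 525 + 97 = 622
Selection 11: 622 + 97 = 719
Selection 12: 719 + 97 = 816

991, 1088, 1185, 40, 137, 234, 331, 428, 525, 622, 719, 816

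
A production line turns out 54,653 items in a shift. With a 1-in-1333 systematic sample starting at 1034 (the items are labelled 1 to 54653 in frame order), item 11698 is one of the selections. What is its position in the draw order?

9

k = 1333
position = (11698 − 1034)/1333 + 1 = 10664/1333 + 1 = 8 + 1 = 9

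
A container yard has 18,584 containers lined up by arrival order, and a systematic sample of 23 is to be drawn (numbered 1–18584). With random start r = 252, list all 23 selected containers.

252, 1060, 1868, 2676, 3484, 4292, 5100, 5908, 6716, 7524, 8332, 9140, 9948, 10756, 11564, 12372, 13180, 13988, 14796, 15604, 16412, 17220, 18028

k = N/n = 18584/23 = 808
container 1: 252
container 2: 252 + 808 = 1060
container 3: 1060 + 808 = 1868
container 4: 1868 + 808 = 2676
container 5: 2676 + 808 = 3484
container 6: 3484 + 808 = 4292
container 7: 4292 + 808 = 5100
container 8: 5100 + 808 = 5908
container 9: 5908 + 808 = 6716
container 10: 6716 + 808 = 7524
container 11: 7524 + 808 = 8332
container 12: 8332 + 808 = 9140
container 13: 9140 + 808 = 9948
container 14: 9948 + 808 = 10756
container 15: 10756 + 808 = 11564
container 16: 11564 + 808 = 12372
container 17: 12372 + 808 = 13180
container 18: 13180 + 808 = 13988
container 19: 13988 + 808 = 14796
container 20: 14796 + 808 = 15604
container 21: 15604 + 808 = 16412
container 22: 16412 + 808 = 17220
container 23: 17220 + 808 = 18028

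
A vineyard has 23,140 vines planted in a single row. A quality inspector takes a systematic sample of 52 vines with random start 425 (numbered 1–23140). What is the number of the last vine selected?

23120

k = 23140/52 = 445
52nd selection = r + (52−1)·k = 425 + 51×445 = 425 + 22695 = 23120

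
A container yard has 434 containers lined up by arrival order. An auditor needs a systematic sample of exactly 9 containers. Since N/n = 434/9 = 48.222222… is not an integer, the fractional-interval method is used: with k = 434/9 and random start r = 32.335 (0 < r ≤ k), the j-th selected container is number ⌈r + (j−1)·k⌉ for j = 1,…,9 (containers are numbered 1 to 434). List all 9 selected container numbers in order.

j=1: r + 0k = 32.335 → ⌈·⌉ = 33
j=2: r + 1k = 80.557222… → ⌈·⌉ = 81
j=3: r + 2k = 128.779444… → ⌈·⌉ = 129
j=4: r + 3k = 177.001666… → ⌈·⌉ = 178
j=5: r + 4k = 225.223888… → ⌈·⌉ = 226
j=6: r + 5k = 273.446111… → ⌈·⌉ = 274
j=7: r + 6k = 321.668333… → ⌈·⌉ = 322
j=8: r + 7k = 369.890555… → ⌈·⌉ = 370
j=9: r + 8k = 418.112777… → ⌈·⌉ = 419

33, 81, 129, 178, 226, 274, 322, 370, 419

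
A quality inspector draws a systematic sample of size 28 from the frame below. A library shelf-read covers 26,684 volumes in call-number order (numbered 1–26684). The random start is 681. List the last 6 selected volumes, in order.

21647, 22600, 23553, 24506, 25459, 26412

k = N/n = 26684/28 = 953
23rd selection = 681 + 22×953 = 21647
24th: 21647 + 953 = 22600
25th: 22600 + 953 = 23553
26th: 23553 + 953 = 24506
27th: 24506 + 953 = 25459
28th: 25459 + 953 = 26412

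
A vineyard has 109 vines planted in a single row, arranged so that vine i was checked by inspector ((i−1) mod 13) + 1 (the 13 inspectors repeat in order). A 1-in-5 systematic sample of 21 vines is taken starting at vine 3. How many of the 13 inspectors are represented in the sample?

13

Consecutive selections differ by k = 5, so their inspector numbers differ by 5 mod 13 = 5.
gcd(5, 13) = 1, so the sample visits 13/1 = 13 distinct residues mod 13.
Start 3 is inspector 3; the inspectors hit are 1, 2, 3, 4, 5, 6, 7, 8, 9, 10, 11, 12, 13.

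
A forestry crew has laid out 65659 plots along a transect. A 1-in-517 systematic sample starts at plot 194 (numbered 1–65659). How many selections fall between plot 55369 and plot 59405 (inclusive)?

k = 517
First selection ≥ 55369: 194 + ⌈(55369−194)/517⌉·517 = 194 + 107×517 = 55513
Last selection ≤ 59405: 194 + ⌊(59405−194)/517⌋·517 = 194 + 114×517 = 59132
Count = 114 − 107 + 1 = 8

8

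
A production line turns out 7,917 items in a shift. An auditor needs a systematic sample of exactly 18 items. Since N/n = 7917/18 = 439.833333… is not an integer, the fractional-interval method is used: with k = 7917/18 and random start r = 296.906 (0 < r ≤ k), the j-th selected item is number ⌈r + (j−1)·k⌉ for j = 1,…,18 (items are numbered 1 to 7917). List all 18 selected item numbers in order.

297, 737, 1177, 1617, 2057, 2497, 2936, 3376, 3816, 4256, 4696, 5136, 5575, 6015, 6455, 6895, 7335, 7775

j=1: r + 0k = 296.906 → ⌈·⌉ = 297
j=2: r + 1k = 736.739333… → ⌈·⌉ = 737
j=3: r + 2k = 1176.572666… → ⌈·⌉ = 1177
j=4: r + 3k = 1616.406 → ⌈·⌉ = 1617
j=5: r + 4k = 2056.239333… → ⌈·⌉ = 2057
j=6: r + 5k = 2496.072666… → ⌈·⌉ = 2497
j=7: r + 6k = 2935.906 → ⌈·⌉ = 2936
j=8: r + 7k = 3375.739333… → ⌈·⌉ = 3376
j=9: r + 8k = 3815.572666… → ⌈·⌉ = 3816
j=10: r + 9k = 4255.406 → ⌈·⌉ = 4256
j=11: r + 10k = 4695.239333… → ⌈·⌉ = 4696
j=12: r + 11k = 5135.072666… → ⌈·⌉ = 5136
j=13: r + 12k = 5574.906 → ⌈·⌉ = 5575
j=14: r + 13k = 6014.739333… → ⌈·⌉ = 6015
j=15: r + 14k = 6454.572666… → ⌈·⌉ = 6455
j=16: r + 15k = 6894.406 → ⌈·⌉ = 6895
j=17: r + 16k = 7334.239333… → ⌈·⌉ = 7335
j=18: r + 17k = 7774.072666… → ⌈·⌉ = 7775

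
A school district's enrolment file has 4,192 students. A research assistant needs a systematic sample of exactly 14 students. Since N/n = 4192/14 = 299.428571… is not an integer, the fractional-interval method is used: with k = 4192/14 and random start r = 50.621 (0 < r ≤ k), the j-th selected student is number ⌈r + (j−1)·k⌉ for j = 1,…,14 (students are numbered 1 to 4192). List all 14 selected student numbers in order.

51, 351, 650, 949, 1249, 1548, 1848, 2147, 2447, 2746, 3045, 3345, 3644, 3944

j=1: r + 0k = 50.621 → ⌈·⌉ = 51
j=2: r + 1k = 350.049571… → ⌈·⌉ = 351
j=3: r + 2k = 649.478142… → ⌈·⌉ = 650
j=4: r + 3k = 948.906714… → ⌈·⌉ = 949
j=5: r + 4k = 1248.335285… → ⌈·⌉ = 1249
j=6: r + 5k = 1547.763857… → ⌈·⌉ = 1548
j=7: r + 6k = 1847.192428… → ⌈·⌉ = 1848
j=8: r + 7k = 2146.621 → ⌈·⌉ = 2147
j=9: r + 8k = 2446.049571… → ⌈·⌉ = 2447
j=10: r + 9k = 2745.478142… → ⌈·⌉ = 2746
j=11: r + 10k = 3044.906714… → ⌈·⌉ = 3045
j=12: r + 11k = 3344.335285… → ⌈·⌉ = 3345
j=13: r + 12k = 3643.763857… → ⌈·⌉ = 3644
j=14: r + 13k = 3943.192428… → ⌈·⌉ = 3944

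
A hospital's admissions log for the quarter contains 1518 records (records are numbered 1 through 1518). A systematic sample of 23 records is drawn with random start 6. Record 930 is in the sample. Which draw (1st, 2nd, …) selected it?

15

k = 1518/23 = 66
position = (930 − 6)/66 + 1 = 924/66 + 1 = 14 + 1 = 15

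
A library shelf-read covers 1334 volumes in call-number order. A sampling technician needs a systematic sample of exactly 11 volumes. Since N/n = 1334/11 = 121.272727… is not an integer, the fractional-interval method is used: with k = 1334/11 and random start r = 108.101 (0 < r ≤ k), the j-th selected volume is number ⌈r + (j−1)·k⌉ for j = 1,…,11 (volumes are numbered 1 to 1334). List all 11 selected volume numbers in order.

j=1: r + 0k = 108.101 → ⌈·⌉ = 109
j=2: r + 1k = 229.373727… → ⌈·⌉ = 230
j=3: r + 2k = 350.646454… → ⌈·⌉ = 351
j=4: r + 3k = 471.919181… → ⌈·⌉ = 472
j=5: r + 4k = 593.191909… → ⌈·⌉ = 594
j=6: r + 5k = 714.464636… → ⌈·⌉ = 715
j=7: r + 6k = 835.737363… → ⌈·⌉ = 836
j=8: r + 7k = 957.010090… → ⌈·⌉ = 958
j=9: r + 8k = 1078.282818… → ⌈·⌉ = 1079
j=10: r + 9k = 1199.555545… → ⌈·⌉ = 1200
j=11: r + 10k = 1320.828272… → ⌈·⌉ = 1321

109, 230, 351, 472, 594, 715, 836, 958, 1079, 1200, 1321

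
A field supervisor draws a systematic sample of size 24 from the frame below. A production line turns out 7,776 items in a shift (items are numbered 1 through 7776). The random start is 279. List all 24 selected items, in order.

k = N/n = 7776/24 = 324
item 1: 279
item 2: 279 + 324 = 603
item 3: 603 + 324 = 927
item 4: 927 + 324 = 1251
item 5: 1251 + 324 = 1575
item 6: 1575 + 324 = 1899
item 7: 1899 + 324 = 2223
item 8: 2223 + 324 = 2547
item 9: 2547 + 324 = 2871
item 10: 2871 + 324 = 3195
item 11: 3195 + 324 = 3519
item 12: 3519 + 324 = 3843
item 13: 3843 + 324 = 4167
item 14: 4167 + 324 = 4491
item 15: 4491 + 324 = 4815
item 16: 4815 + 324 = 5139
item 17: 5139 + 324 = 5463
item 18: 5463 + 324 = 5787
item 19: 5787 + 324 = 6111
item 20: 6111 + 324 = 6435
item 21: 6435 + 324 = 6759
item 22: 6759 + 324 = 7083
item 23: 7083 + 324 = 7407
item 24: 7407 + 324 = 7731

279, 603, 927, 1251, 1575, 1899, 2223, 2547, 2871, 3195, 3519, 3843, 4167, 4491, 4815, 5139, 5463, 5787, 6111, 6435, 6759, 7083, 7407, 7731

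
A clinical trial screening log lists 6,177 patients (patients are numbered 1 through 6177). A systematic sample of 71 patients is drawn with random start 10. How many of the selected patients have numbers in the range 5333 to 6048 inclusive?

k = 6177/71 = 87
First selection ≥ 5333: 10 + ⌈(5333−10)/87⌉·87 = 10 + 62×87 = 5404
Last selection ≤ 6048: 10 + ⌊(6048−10)/87⌋·87 = 10 + 69×87 = 6013
Count = 69 − 62 + 1 = 8

8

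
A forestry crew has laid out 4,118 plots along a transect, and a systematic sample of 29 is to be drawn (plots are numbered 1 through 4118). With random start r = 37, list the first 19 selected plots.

k = N/n = 4118/29 = 142
plot 1: 37
plot 2: 37 + 142 = 179
plot 3: 179 + 142 = 321
plot 4: 321 + 142 = 463
plot 5: 463 + 142 = 605
plot 6: 605 + 142 = 747
plot 7: 747 + 142 = 889
plot 8: 889 + 142 = 1031
plot 9: 1031 + 142 = 1173
plot 10: 1173 + 142 = 1315
plot 11: 1315 + 142 = 1457
plot 12: 1457 + 142 = 1599
plot 13: 1599 + 142 = 1741
plot 14: 1741 + 142 = 1883
plot 15: 1883 + 142 = 2025
plot 16: 2025 + 142 = 2167
plot 17: 2167 + 142 = 2309
plot 18: 2309 + 142 = 2451
plot 19: 2451 + 142 = 2593

37, 179, 321, 463, 605, 747, 889, 1031, 1173, 1315, 1457, 1599, 1741, 1883, 2025, 2167, 2309, 2451, 2593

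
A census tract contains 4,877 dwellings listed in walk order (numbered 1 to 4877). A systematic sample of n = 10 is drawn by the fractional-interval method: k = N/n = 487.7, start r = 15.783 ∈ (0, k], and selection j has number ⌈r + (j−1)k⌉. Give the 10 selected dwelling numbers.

j=1: r + 0k = 15.783 → ⌈·⌉ = 16
j=2: r + 1k = 503.483 → ⌈·⌉ = 504
j=3: r + 2k = 991.183 → ⌈·⌉ = 992
j=4: r + 3k = 1478.883 → ⌈·⌉ = 1479
j=5: r + 4k = 1966.583 → ⌈·⌉ = 1967
j=6: r + 5k = 2454.283 → ⌈·⌉ = 2455
j=7: r + 6k = 2941.983 → ⌈·⌉ = 2942
j=8: r + 7k = 3429.683 → ⌈·⌉ = 3430
j=9: r + 8k = 3917.383 → ⌈·⌉ = 3918
j=10: r + 9k = 4405.083 → ⌈·⌉ = 4406

16, 504, 992, 1479, 1967, 2455, 2942, 3430, 3918, 4406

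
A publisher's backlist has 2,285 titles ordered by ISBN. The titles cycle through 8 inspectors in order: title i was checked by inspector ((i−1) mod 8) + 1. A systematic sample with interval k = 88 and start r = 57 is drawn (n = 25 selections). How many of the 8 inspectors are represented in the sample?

1

Consecutive selections differ by k = 88, so their inspector numbers differ by 88 mod 8 = 0.
gcd(88, 8) = 8, so the sample visits 8/8 = 1 distinct residues mod 8.
Start 57 is inspector 1; the inspectors hit are 1.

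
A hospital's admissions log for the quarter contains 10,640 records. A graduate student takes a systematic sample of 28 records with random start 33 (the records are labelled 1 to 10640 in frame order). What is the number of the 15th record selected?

5353

k = 10640/28 = 380
15th selection = r + (15−1)·k = 33 + 14×380 = 33 + 5320 = 5353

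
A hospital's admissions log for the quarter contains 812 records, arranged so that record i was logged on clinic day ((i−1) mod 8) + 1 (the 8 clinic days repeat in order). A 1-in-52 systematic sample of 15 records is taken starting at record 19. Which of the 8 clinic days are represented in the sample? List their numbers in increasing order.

3, 7

Consecutive selections differ by k = 52, so their clinic day numbers differ by 52 mod 8 = 4.
gcd(52, 8) = 4, so the sample visits 8/4 = 2 distinct residues mod 8.
Start 19 is clinic day 3; the clinic days hit are 3, 7.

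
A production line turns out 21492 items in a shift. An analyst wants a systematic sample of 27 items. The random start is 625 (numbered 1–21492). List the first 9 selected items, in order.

625, 1421, 2217, 3013, 3809, 4605, 5401, 6197, 6993

k = N/n = 21492/27 = 796
item 1: 625
item 2: 625 + 796 = 1421
item 3: 1421 + 796 = 2217
item 4: 2217 + 796 = 3013
item 5: 3013 + 796 = 3809
item 6: 3809 + 796 = 4605
item 7: 4605 + 796 = 5401
item 8: 5401 + 796 = 6197
item 9: 6197 + 796 = 6993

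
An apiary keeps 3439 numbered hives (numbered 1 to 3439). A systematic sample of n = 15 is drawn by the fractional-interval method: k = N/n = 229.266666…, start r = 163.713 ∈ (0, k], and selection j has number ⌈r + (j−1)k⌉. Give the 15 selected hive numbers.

164, 393, 623, 852, 1081, 1311, 1540, 1769, 1998, 2228, 2457, 2686, 2915, 3145, 3374

j=1: r + 0k = 163.713 → ⌈·⌉ = 164
j=2: r + 1k = 392.979666… → ⌈·⌉ = 393
j=3: r + 2k = 622.246333… → ⌈·⌉ = 623
j=4: r + 3k = 851.513 → ⌈·⌉ = 852
j=5: r + 4k = 1080.779666… → ⌈·⌉ = 1081
j=6: r + 5k = 1310.046333… → ⌈·⌉ = 1311
j=7: r + 6k = 1539.313 → ⌈·⌉ = 1540
j=8: r + 7k = 1768.579666… → ⌈·⌉ = 1769
j=9: r + 8k = 1997.846333… → ⌈·⌉ = 1998
j=10: r + 9k = 2227.113 → ⌈·⌉ = 2228
j=11: r + 10k = 2456.379666… → ⌈·⌉ = 2457
j=12: r + 11k = 2685.646333… → ⌈·⌉ = 2686
j=13: r + 12k = 2914.913 → ⌈·⌉ = 2915
j=14: r + 13k = 3144.179666… → ⌈·⌉ = 3145
j=15: r + 14k = 3373.446333… → ⌈·⌉ = 3374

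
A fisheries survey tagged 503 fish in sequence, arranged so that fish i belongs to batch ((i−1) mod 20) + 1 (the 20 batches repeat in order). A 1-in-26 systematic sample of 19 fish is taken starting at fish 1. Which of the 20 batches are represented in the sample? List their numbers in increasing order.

1, 3, 5, 7, 9, 11, 13, 15, 17, 19

Consecutive selections differ by k = 26, so their batch numbers differ by 26 mod 20 = 6.
gcd(26, 20) = 2, so the sample visits 20/2 = 10 distinct residues mod 20.
Start 1 is batch 1; the batches hit are 1, 3, 5, 7, 9, 11, 13, 15, 17, 19.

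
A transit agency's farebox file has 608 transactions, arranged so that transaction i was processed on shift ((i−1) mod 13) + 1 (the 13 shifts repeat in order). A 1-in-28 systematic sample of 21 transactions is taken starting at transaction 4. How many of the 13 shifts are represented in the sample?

Consecutive selections differ by k = 28, so their shift numbers differ by 28 mod 13 = 2.
gcd(28, 13) = 1, so the sample visits 13/1 = 13 distinct residues mod 13.
Start 4 is shift 4; the shifts hit are 1, 2, 3, 4, 5, 6, 7, 8, 9, 10, 11, 12, 13.

13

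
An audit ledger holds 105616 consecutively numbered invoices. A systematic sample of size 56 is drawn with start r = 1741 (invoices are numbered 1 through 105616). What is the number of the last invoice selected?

105471

k = 105616/56 = 1886
56th selection = r + (56−1)·k = 1741 + 55×1886 = 1741 + 103730 = 105471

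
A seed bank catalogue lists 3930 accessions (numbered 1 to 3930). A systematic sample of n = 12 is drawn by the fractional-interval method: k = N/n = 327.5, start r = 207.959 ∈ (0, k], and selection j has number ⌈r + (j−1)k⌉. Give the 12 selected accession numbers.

j=1: r + 0k = 207.959 → ⌈·⌉ = 208
j=2: r + 1k = 535.459 → ⌈·⌉ = 536
j=3: r + 2k = 862.959 → ⌈·⌉ = 863
j=4: r + 3k = 1190.459 → ⌈·⌉ = 1191
j=5: r + 4k = 1517.959 → ⌈·⌉ = 1518
j=6: r + 5k = 1845.459 → ⌈·⌉ = 1846
j=7: r + 6k = 2172.959 → ⌈·⌉ = 2173
j=8: r + 7k = 2500.459 → ⌈·⌉ = 2501
j=9: r + 8k = 2827.959 → ⌈·⌉ = 2828
j=10: r + 9k = 3155.459 → ⌈·⌉ = 3156
j=11: r + 10k = 3482.959 → ⌈·⌉ = 3483
j=12: r + 11k = 3810.459 → ⌈·⌉ = 3811

208, 536, 863, 1191, 1518, 1846, 2173, 2501, 2828, 3156, 3483, 3811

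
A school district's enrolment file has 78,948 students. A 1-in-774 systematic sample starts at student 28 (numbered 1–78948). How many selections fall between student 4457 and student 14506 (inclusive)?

13

k = 774
First selection ≥ 4457: 28 + ⌈(4457−28)/774⌉·774 = 28 + 6×774 = 4672
Last selection ≤ 14506: 28 + ⌊(14506−28)/774⌋·774 = 28 + 18×774 = 13960
Count = 18 − 6 + 1 = 13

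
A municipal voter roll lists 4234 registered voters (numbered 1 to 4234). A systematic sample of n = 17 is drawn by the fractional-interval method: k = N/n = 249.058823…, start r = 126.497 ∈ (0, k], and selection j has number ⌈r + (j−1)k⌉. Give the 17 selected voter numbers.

j=1: r + 0k = 126.497 → ⌈·⌉ = 127
j=2: r + 1k = 375.555823… → ⌈·⌉ = 376
j=3: r + 2k = 624.614647… → ⌈·⌉ = 625
j=4: r + 3k = 873.673470… → ⌈·⌉ = 874
j=5: r + 4k = 1122.732294… → ⌈·⌉ = 1123
j=6: r + 5k = 1371.791117… → ⌈·⌉ = 1372
j=7: r + 6k = 1620.849941… → ⌈·⌉ = 1621
j=8: r + 7k = 1869.908764… → ⌈·⌉ = 1870
j=9: r + 8k = 2118.967588… → ⌈·⌉ = 2119
j=10: r + 9k = 2368.026411… → ⌈·⌉ = 2369
j=11: r + 10k = 2617.085235… → ⌈·⌉ = 2618
j=12: r + 11k = 2866.144058… → ⌈·⌉ = 2867
j=13: r + 12k = 3115.202882… → ⌈·⌉ = 3116
j=14: r + 13k = 3364.261705… → ⌈·⌉ = 3365
j=15: r + 14k = 3613.320529… → ⌈·⌉ = 3614
j=16: r + 15k = 3862.379352… → ⌈·⌉ = 3863
j=17: r + 16k = 4111.438176… → ⌈·⌉ = 4112

127, 376, 625, 874, 1123, 1372, 1621, 1870, 2119, 2369, 2618, 2867, 3116, 3365, 3614, 3863, 4112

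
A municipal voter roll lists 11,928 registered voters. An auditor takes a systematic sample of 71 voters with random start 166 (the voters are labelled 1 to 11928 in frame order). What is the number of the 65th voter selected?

10918

k = 11928/71 = 168
65th selection = r + (65−1)·k = 166 + 64×168 = 166 + 10752 = 10918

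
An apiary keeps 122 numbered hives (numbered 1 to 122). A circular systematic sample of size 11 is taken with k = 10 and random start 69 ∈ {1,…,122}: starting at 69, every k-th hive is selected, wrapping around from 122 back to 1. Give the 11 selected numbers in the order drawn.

Selection 1: 69
Selection 2: 69 + 10 = 79
Selection 3: 79 + 10 = 89
Selection 4: 89 + 10 = 99
Selection 5: 99 + 10 = 109
Selection 6: 109 + 10 = 119
Selection 7: 119 + 10 = 129 → 129 − 122 = 7
Selection 8: 7 + 10 = 17
Selection 9: 17 + 10 = 27
Selection 10: 27 + 10 = 37
Selection 11: 37 + 10 = 47

69, 79, 89, 99, 109, 119, 7, 17, 27, 37, 47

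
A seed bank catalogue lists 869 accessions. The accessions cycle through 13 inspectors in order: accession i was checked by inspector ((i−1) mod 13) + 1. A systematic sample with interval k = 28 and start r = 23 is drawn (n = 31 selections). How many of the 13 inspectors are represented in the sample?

13

Consecutive selections differ by k = 28, so their inspector numbers differ by 28 mod 13 = 2.
gcd(28, 13) = 1, so the sample visits 13/1 = 13 distinct residues mod 13.
Start 23 is inspector 10; the inspectors hit are 1, 2, 3, 4, 5, 6, 7, 8, 9, 10, 11, 12, 13.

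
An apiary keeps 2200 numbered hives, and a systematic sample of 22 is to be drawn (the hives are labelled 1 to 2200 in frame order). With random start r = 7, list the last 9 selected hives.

1307, 1407, 1507, 1607, 1707, 1807, 1907, 2007, 2107

k = N/n = 2200/22 = 100
14th selection = 7 + 13×100 = 1307
15th: 1307 + 100 = 1407
16th: 1407 + 100 = 1507
17th: 1507 + 100 = 1607
18th: 1607 + 100 = 1707
19th: 1707 + 100 = 1807
20th: 1807 + 100 = 1907
21st: 1907 + 100 = 2007
22nd: 2007 + 100 = 2107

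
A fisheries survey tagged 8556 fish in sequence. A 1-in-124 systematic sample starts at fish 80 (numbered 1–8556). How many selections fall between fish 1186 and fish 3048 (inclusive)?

k = 124
First selection ≥ 1186: 80 + ⌈(1186−80)/124⌉·124 = 80 + 9×124 = 1196
Last selection ≤ 3048: 80 + ⌊(3048−80)/124⌋·124 = 80 + 23×124 = 2932
Count = 23 − 9 + 1 = 15

15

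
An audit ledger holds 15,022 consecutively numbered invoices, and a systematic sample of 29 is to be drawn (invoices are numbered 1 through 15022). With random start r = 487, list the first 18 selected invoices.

487, 1005, 1523, 2041, 2559, 3077, 3595, 4113, 4631, 5149, 5667, 6185, 6703, 7221, 7739, 8257, 8775, 9293

k = N/n = 15022/29 = 518
invoice 1: 487
invoice 2: 487 + 518 = 1005
invoice 3: 1005 + 518 = 1523
invoice 4: 1523 + 518 = 2041
invoice 5: 2041 + 518 = 2559
invoice 6: 2559 + 518 = 3077
invoice 7: 3077 + 518 = 3595
invoice 8: 3595 + 518 = 4113
invoice 9: 4113 + 518 = 4631
invoice 10: 4631 + 518 = 5149
invoice 11: 5149 + 518 = 5667
invoice 12: 5667 + 518 = 6185
invoice 13: 6185 + 518 = 6703
invoice 14: 6703 + 518 = 7221
invoice 15: 7221 + 518 = 7739
invoice 16: 7739 + 518 = 8257
invoice 17: 8257 + 518 = 8775
invoice 18: 8775 + 518 = 9293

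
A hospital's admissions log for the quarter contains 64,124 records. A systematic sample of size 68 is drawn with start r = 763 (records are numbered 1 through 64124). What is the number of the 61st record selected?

57343

k = 64124/68 = 943
61st selection = r + (61−1)·k = 763 + 60×943 = 763 + 56580 = 57343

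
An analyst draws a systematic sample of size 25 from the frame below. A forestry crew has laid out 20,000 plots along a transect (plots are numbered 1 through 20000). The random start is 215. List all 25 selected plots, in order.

215, 1015, 1815, 2615, 3415, 4215, 5015, 5815, 6615, 7415, 8215, 9015, 9815, 10615, 11415, 12215, 13015, 13815, 14615, 15415, 16215, 17015, 17815, 18615, 19415

k = N/n = 20000/25 = 800
plot 1: 215
plot 2: 215 + 800 = 1015
plot 3: 1015 + 800 = 1815
plot 4: 1815 + 800 = 2615
plot 5: 2615 + 800 = 3415
plot 6: 3415 + 800 = 4215
plot 7: 4215 + 800 = 5015
plot 8: 5015 + 800 = 5815
plot 9: 5815 + 800 = 6615
plot 10: 6615 + 800 = 7415
plot 11: 7415 + 800 = 8215
plot 12: 8215 + 800 = 9015
plot 13: 9015 + 800 = 9815
plot 14: 9815 + 800 = 10615
plot 15: 10615 + 800 = 11415
plot 16: 11415 + 800 = 12215
plot 17: 12215 + 800 = 13015
plot 18: 13015 + 800 = 13815
plot 19: 13815 + 800 = 14615
plot 20: 14615 + 800 = 15415
plot 21: 15415 + 800 = 16215
plot 22: 16215 + 800 = 17015
plot 23: 17015 + 800 = 17815
plot 24: 17815 + 800 = 18615
plot 25: 18615 + 800 = 19415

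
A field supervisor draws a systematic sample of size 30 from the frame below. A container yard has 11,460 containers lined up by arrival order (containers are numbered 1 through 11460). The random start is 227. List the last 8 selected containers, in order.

8631, 9013, 9395, 9777, 10159, 10541, 10923, 11305

k = N/n = 11460/30 = 382
23rd selection = 227 + 22×382 = 8631
24th: 8631 + 382 = 9013
25th: 9013 + 382 = 9395
26th: 9395 + 382 = 9777
27th: 9777 + 382 = 10159
28th: 10159 + 382 = 10541
29th: 10541 + 382 = 10923
30th: 10923 + 382 = 11305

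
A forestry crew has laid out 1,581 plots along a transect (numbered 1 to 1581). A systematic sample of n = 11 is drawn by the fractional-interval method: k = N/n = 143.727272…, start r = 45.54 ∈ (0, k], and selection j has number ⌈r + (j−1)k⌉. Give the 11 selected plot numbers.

j=1: r + 0k = 45.54 → ⌈·⌉ = 46
j=2: r + 1k = 189.267272… → ⌈·⌉ = 190
j=3: r + 2k = 332.994545… → ⌈·⌉ = 333
j=4: r + 3k = 476.721818… → ⌈·⌉ = 477
j=5: r + 4k = 620.449090… → ⌈·⌉ = 621
j=6: r + 5k = 764.176363… → ⌈·⌉ = 765
j=7: r + 6k = 907.903636… → ⌈·⌉ = 908
j=8: r + 7k = 1051.630909… → ⌈·⌉ = 1052
j=9: r + 8k = 1195.358181… → ⌈·⌉ = 1196
j=10: r + 9k = 1339.085454… → ⌈·⌉ = 1340
j=11: r + 10k = 1482.812727… → ⌈·⌉ = 1483

46, 190, 333, 477, 621, 765, 908, 1052, 1196, 1340, 1483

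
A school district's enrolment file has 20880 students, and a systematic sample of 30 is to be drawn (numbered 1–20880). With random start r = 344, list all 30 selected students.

344, 1040, 1736, 2432, 3128, 3824, 4520, 5216, 5912, 6608, 7304, 8000, 8696, 9392, 10088, 10784, 11480, 12176, 12872, 13568, 14264, 14960, 15656, 16352, 17048, 17744, 18440, 19136, 19832, 20528

k = N/n = 20880/30 = 696
student 1: 344
student 2: 344 + 696 = 1040
student 3: 1040 + 696 = 1736
student 4: 1736 + 696 = 2432
student 5: 2432 + 696 = 3128
student 6: 3128 + 696 = 3824
student 7: 3824 + 696 = 4520
student 8: 4520 + 696 = 5216
student 9: 5216 + 696 = 5912
student 10: 5912 + 696 = 6608
student 11: 6608 + 696 = 7304
student 12: 7304 + 696 = 8000
student 13: 8000 + 696 = 8696
student 14: 8696 + 696 = 9392
student 15: 9392 + 696 = 10088
student 16: 10088 + 696 = 10784
student 17: 10784 + 696 = 11480
student 18: 11480 + 696 = 12176
student 19: 12176 + 696 = 12872
student 20: 12872 + 696 = 13568
student 21: 13568 + 696 = 14264
student 22: 14264 + 696 = 14960
student 23: 14960 + 696 = 15656
student 24: 15656 + 696 = 16352
student 25: 16352 + 696 = 17048
student 26: 17048 + 696 = 17744
student 27: 17744 + 696 = 18440
student 28: 18440 + 696 = 19136
student 29: 19136 + 696 = 19832
student 30: 19832 + 696 = 20528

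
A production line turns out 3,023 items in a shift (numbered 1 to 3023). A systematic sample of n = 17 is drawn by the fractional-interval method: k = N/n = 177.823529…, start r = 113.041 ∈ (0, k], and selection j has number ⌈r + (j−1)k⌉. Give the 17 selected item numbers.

114, 291, 469, 647, 825, 1003, 1180, 1358, 1536, 1714, 1892, 2070, 2247, 2425, 2603, 2781, 2959

j=1: r + 0k = 113.041 → ⌈·⌉ = 114
j=2: r + 1k = 290.864529… → ⌈·⌉ = 291
j=3: r + 2k = 468.688058… → ⌈·⌉ = 469
j=4: r + 3k = 646.511588… → ⌈·⌉ = 647
j=5: r + 4k = 824.335117… → ⌈·⌉ = 825
j=6: r + 5k = 1002.158647… → ⌈·⌉ = 1003
j=7: r + 6k = 1179.982176… → ⌈·⌉ = 1180
j=8: r + 7k = 1357.805705… → ⌈·⌉ = 1358
j=9: r + 8k = 1535.629235… → ⌈·⌉ = 1536
j=10: r + 9k = 1713.452764… → ⌈·⌉ = 1714
j=11: r + 10k = 1891.276294… → ⌈·⌉ = 1892
j=12: r + 11k = 2069.099823… → ⌈·⌉ = 2070
j=13: r + 12k = 2246.923352… → ⌈·⌉ = 2247
j=14: r + 13k = 2424.746882… → ⌈·⌉ = 2425
j=15: r + 14k = 2602.570411… → ⌈·⌉ = 2603
j=16: r + 15k = 2780.393941… → ⌈·⌉ = 2781
j=17: r + 16k = 2958.217470… → ⌈·⌉ = 2959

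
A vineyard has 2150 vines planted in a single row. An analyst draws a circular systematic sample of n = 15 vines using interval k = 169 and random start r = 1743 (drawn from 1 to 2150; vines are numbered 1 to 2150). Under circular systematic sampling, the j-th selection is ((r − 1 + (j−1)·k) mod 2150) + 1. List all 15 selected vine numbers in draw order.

1743, 1912, 2081, 100, 269, 438, 607, 776, 945, 1114, 1283, 1452, 1621, 1790, 1959

Selection 1: 1743
Selection 2: 1743 + 169 = 1912
Selection 3: 1912 + 169 = 2081
Selection 4: 2081 + 169 = 2250 → 2250 − 2150 = 100
Selection 5: 100 + 169 = 269
Selection 6: 269 + 169 = 438
Selection 7: 438 + 169 = 607
Selection 8: 607 + 169 = 776
Selection 9: 776 + 169 = 945
Selection 10: 945 + 169 = 1114
Selection 11: 1114 + 169 = 1283
Selection 12: 1283 + 169 = 1452
Selection 13: 1452 + 169 = 1621
Selection 14: 1621 + 169 = 1790
Selection 15: 1790 + 169 = 1959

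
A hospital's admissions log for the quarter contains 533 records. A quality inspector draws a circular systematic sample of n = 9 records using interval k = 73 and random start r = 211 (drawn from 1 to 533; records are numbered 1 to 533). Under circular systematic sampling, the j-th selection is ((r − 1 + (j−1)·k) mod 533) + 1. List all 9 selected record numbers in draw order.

211, 284, 357, 430, 503, 43, 116, 189, 262

Selection 1: 211
Selection 2: 211 + 73 = 284
Selection 3: 284 + 73 = 357
Selection 4: 357 + 73 = 430
Selection 5: 430 + 73 = 503
Selection 6: 503 + 73 = 576 → 576 − 533 = 43
Selection 7: 43 + 73 = 116
Selection 8: 116 + 73 = 189
Selection 9: 189 + 73 = 262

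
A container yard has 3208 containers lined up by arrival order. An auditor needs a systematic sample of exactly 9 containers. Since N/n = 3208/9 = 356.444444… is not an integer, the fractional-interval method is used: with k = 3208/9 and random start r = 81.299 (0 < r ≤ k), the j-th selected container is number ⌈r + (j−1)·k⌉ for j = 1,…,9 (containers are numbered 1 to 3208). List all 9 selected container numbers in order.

82, 438, 795, 1151, 1508, 1864, 2220, 2577, 2933

j=1: r + 0k = 81.299 → ⌈·⌉ = 82
j=2: r + 1k = 437.743444… → ⌈·⌉ = 438
j=3: r + 2k = 794.187888… → ⌈·⌉ = 795
j=4: r + 3k = 1150.632333… → ⌈·⌉ = 1151
j=5: r + 4k = 1507.076777… → ⌈·⌉ = 1508
j=6: r + 5k = 1863.521222… → ⌈·⌉ = 1864
j=7: r + 6k = 2219.965666… → ⌈·⌉ = 2220
j=8: r + 7k = 2576.410111… → ⌈·⌉ = 2577
j=9: r + 8k = 2932.854555… → ⌈·⌉ = 2933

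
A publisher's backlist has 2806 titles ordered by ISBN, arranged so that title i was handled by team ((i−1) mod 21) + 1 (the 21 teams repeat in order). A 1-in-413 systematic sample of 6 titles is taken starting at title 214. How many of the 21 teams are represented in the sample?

3

Consecutive selections differ by k = 413, so their team numbers differ by 413 mod 21 = 14.
gcd(413, 21) = 7, so the sample visits 21/7 = 3 distinct residues mod 21.
Start 214 is team 4; the teams hit are 4, 11, 18.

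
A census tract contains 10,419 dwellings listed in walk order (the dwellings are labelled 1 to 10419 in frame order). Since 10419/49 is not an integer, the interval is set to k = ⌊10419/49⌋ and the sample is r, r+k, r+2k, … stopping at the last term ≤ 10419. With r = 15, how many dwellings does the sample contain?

50

k = ⌊10419/49⌋ = 212
Achieved size = ⌊(10419 − 15)/212⌋ + 1 = ⌊10404/212⌋ + 1 = 49 + 1 = 50
(last selection: 15 + 49×212 = 10403 ≤ 10419; next would be 10615 > 10419)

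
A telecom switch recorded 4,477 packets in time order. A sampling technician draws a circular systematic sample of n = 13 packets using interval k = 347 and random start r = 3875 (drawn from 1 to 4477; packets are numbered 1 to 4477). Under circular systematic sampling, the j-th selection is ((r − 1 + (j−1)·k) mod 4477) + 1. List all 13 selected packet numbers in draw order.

Selection 1: 3875
Selection 2: 3875 + 347 = 4222
Selection 3: 4222 + 347 = 4569 → 4569 − 4477 = 92
Selection 4: 92 + 347 = 439
Selection 5: 439 + 347 = 786
Selection 6: 786 + 347 = 1133
Selection 7: 1133 + 347 = 1480
Selection 8: 1480 + 347 = 1827
Selection 9: 1827 + 347 = 2174
Selection 10: 2174 + 347 = 2521
Selection 11: 2521 + 347 = 2868
Selection 12: 2868 + 347 = 3215
Selection 13: 3215 + 347 = 3562

3875, 4222, 92, 439, 786, 1133, 1480, 1827, 2174, 2521, 2868, 3215, 3562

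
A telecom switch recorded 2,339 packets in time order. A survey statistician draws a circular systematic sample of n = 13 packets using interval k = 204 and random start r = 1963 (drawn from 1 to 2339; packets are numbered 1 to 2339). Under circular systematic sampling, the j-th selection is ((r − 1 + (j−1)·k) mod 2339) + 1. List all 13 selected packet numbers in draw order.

Selection 1: 1963
Selection 2: 1963 + 204 = 2167
Selection 3: 2167 + 204 = 2371 → 2371 − 2339 = 32
Selection 4: 32 + 204 = 236
Selection 5: 236 + 204 = 440
Selection 6: 440 + 204 = 644
Selection 7: 644 + 204 = 848
Selection 8: 848 + 204 = 1052
Selection 9: 1052 + 204 = 1256
Selection 10: 1256 + 204 = 1460
Selection 11: 1460 + 204 = 1664
Selection 12: 1664 + 204 = 1868
Selection 13: 1868 + 204 = 2072

1963, 2167, 32, 236, 440, 644, 848, 1052, 1256, 1460, 1664, 1868, 2072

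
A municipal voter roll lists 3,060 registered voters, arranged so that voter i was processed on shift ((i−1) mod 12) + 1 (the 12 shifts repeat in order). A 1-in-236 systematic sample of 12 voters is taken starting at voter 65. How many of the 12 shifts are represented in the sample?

3

Consecutive selections differ by k = 236, so their shift numbers differ by 236 mod 12 = 8.
gcd(236, 12) = 4, so the sample visits 12/4 = 3 distinct residues mod 12.
Start 65 is shift 5; the shifts hit are 1, 5, 9.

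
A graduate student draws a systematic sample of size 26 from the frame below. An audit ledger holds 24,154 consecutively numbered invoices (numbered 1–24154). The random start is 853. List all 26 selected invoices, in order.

853, 1782, 2711, 3640, 4569, 5498, 6427, 7356, 8285, 9214, 10143, 11072, 12001, 12930, 13859, 14788, 15717, 16646, 17575, 18504, 19433, 20362, 21291, 22220, 23149, 24078

k = N/n = 24154/26 = 929
invoice 1: 853
invoice 2: 853 + 929 = 1782
invoice 3: 1782 + 929 = 2711
invoice 4: 2711 + 929 = 3640
invoice 5: 3640 + 929 = 4569
invoice 6: 4569 + 929 = 5498
invoice 7: 5498 + 929 = 6427
invoice 8: 6427 + 929 = 7356
invoice 9: 7356 + 929 = 8285
invoice 10: 8285 + 929 = 9214
invoice 11: 9214 + 929 = 10143
invoice 12: 10143 + 929 = 11072
invoice 13: 11072 + 929 = 12001
invoice 14: 12001 + 929 = 12930
invoice 15: 12930 + 929 = 13859
invoice 16: 13859 + 929 = 14788
invoice 17: 14788 + 929 = 15717
invoice 18: 15717 + 929 = 16646
invoice 19: 16646 + 929 = 17575
invoice 20: 17575 + 929 = 18504
invoice 21: 18504 + 929 = 19433
invoice 22: 19433 + 929 = 20362
invoice 23: 20362 + 929 = 21291
invoice 24: 21291 + 929 = 22220
invoice 25: 22220 + 929 = 23149
invoice 26: 23149 + 929 = 24078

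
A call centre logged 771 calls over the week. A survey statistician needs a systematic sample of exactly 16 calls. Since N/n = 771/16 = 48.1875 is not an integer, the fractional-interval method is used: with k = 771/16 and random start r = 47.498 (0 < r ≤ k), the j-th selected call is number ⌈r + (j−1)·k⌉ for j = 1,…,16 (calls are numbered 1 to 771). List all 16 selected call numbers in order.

48, 96, 144, 193, 241, 289, 337, 385, 433, 482, 530, 578, 626, 674, 723, 771

j=1: r + 0k = 47.498 → ⌈·⌉ = 48
j=2: r + 1k = 95.6855 → ⌈·⌉ = 96
j=3: r + 2k = 143.873 → ⌈·⌉ = 144
j=4: r + 3k = 192.0605 → ⌈·⌉ = 193
j=5: r + 4k = 240.248 → ⌈·⌉ = 241
j=6: r + 5k = 288.4355 → ⌈·⌉ = 289
j=7: r + 6k = 336.623 → ⌈·⌉ = 337
j=8: r + 7k = 384.8105 → ⌈·⌉ = 385
j=9: r + 8k = 432.998 → ⌈·⌉ = 433
j=10: r + 9k = 481.1855 → ⌈·⌉ = 482
j=11: r + 10k = 529.373 → ⌈·⌉ = 530
j=12: r + 11k = 577.5605 → ⌈·⌉ = 578
j=13: r + 12k = 625.748 → ⌈·⌉ = 626
j=14: r + 13k = 673.9355 → ⌈·⌉ = 674
j=15: r + 14k = 722.123 → ⌈·⌉ = 723
j=16: r + 15k = 770.3105 → ⌈·⌉ = 771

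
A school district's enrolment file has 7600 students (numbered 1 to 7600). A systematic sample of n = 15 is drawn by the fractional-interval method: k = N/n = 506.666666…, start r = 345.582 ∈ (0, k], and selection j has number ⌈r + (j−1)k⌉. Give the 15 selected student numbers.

j=1: r + 0k = 345.582 → ⌈·⌉ = 346
j=2: r + 1k = 852.248666… → ⌈·⌉ = 853
j=3: r + 2k = 1358.915333… → ⌈·⌉ = 1359
j=4: r + 3k = 1865.582 → ⌈·⌉ = 1866
j=5: r + 4k = 2372.248666… → ⌈·⌉ = 2373
j=6: r + 5k = 2878.915333… → ⌈·⌉ = 2879
j=7: r + 6k = 3385.582 → ⌈·⌉ = 3386
j=8: r + 7k = 3892.248666… → ⌈·⌉ = 3893
j=9: r + 8k = 4398.915333… → ⌈·⌉ = 4399
j=10: r + 9k = 4905.582 → ⌈·⌉ = 4906
j=11: r + 10k = 5412.248666… → ⌈·⌉ = 5413
j=12: r + 11k = 5918.915333… → ⌈·⌉ = 5919
j=13: r + 12k = 6425.582 → ⌈·⌉ = 6426
j=14: r + 13k = 6932.248666… → ⌈·⌉ = 6933
j=15: r + 14k = 7438.915333… → ⌈·⌉ = 7439

346, 853, 1359, 1866, 2373, 2879, 3386, 3893, 4399, 4906, 5413, 5919, 6426, 6933, 7439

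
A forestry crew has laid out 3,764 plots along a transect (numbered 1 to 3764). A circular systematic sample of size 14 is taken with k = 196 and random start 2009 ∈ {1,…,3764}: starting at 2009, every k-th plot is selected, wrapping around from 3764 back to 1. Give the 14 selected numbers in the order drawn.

2009, 2205, 2401, 2597, 2793, 2989, 3185, 3381, 3577, 9, 205, 401, 597, 793

Selection 1: 2009
Selection 2: 2009 + 196 = 2205
Selection 3: 2205 + 196 = 2401
Selection 4: 2401 + 196 = 2597
Selection 5: 2597 + 196 = 2793
Selection 6: 2793 + 196 = 2989
Selection 7: 2989 + 196 = 3185
Selection 8: 3185 + 196 = 3381
Selection 9: 3381 + 196 = 3577
Selection 10: 3577 + 196 = 3773 → 3773 − 3764 = 9
Selection 11: 9 + 196 = 205
Selection 12: 205 + 196 = 401
Selection 13: 401 + 196 = 597
Selection 14: 597 + 196 = 793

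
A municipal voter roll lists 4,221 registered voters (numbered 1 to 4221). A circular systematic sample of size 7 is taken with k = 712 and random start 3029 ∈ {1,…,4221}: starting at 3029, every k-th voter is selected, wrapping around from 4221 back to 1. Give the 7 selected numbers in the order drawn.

3029, 3741, 232, 944, 1656, 2368, 3080

Selection 1: 3029
Selection 2: 3029 + 712 = 3741
Selection 3: 3741 + 712 = 4453 → 4453 − 4221 = 232
Selection 4: 232 + 712 = 944
Selection 5: 944 + 712 = 1656
Selection 6: 1656 + 712 = 2368
Selection 7: 2368 + 712 = 3080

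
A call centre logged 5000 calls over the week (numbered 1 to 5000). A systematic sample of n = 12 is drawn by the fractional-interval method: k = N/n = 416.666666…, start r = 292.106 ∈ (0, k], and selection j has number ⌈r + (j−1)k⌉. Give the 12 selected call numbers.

j=1: r + 0k = 292.106 → ⌈·⌉ = 293
j=2: r + 1k = 708.772666… → ⌈·⌉ = 709
j=3: r + 2k = 1125.439333… → ⌈·⌉ = 1126
j=4: r + 3k = 1542.106 → ⌈·⌉ = 1543
j=5: r + 4k = 1958.772666… → ⌈·⌉ = 1959
j=6: r + 5k = 2375.439333… → ⌈·⌉ = 2376
j=7: r + 6k = 2792.106 → ⌈·⌉ = 2793
j=8: r + 7k = 3208.772666… → ⌈·⌉ = 3209
j=9: r + 8k = 3625.439333… → ⌈·⌉ = 3626
j=10: r + 9k = 4042.106 → ⌈·⌉ = 4043
j=11: r + 10k = 4458.772666… → ⌈·⌉ = 4459
j=12: r + 11k = 4875.439333… → ⌈·⌉ = 4876

293, 709, 1126, 1543, 1959, 2376, 2793, 3209, 3626, 4043, 4459, 4876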